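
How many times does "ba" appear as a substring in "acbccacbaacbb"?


Searching for "ba" in "acbccacbaacbb"
Scanning each position:
  Position 0: "ac" => no
  Position 1: "cb" => no
  Position 2: "bc" => no
  Position 3: "cc" => no
  Position 4: "ca" => no
  Position 5: "ac" => no
  Position 6: "cb" => no
  Position 7: "ba" => MATCH
  Position 8: "aa" => no
  Position 9: "ac" => no
  Position 10: "cb" => no
  Position 11: "bb" => no
Total occurrences: 1

1


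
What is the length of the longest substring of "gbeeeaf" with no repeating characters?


Input: "gbeeeaf"
Sliding window (track last position of each char):
  Position 0 ('g'): window [0,0] length 1 -- new best
  Position 1 ('b'): window [0,1] length 2 -- new best
  Position 2 ('e'): window [0,2] length 3 -- new best
  Position 3 ('e'): repeat (last at 2), move window start to 3
  Position 3 ('e'): window [3,3] length 1
  Position 4 ('e'): repeat (last at 3), move window start to 4
  Position 4 ('e'): window [4,4] length 1
  Position 5 ('a'): window [4,5] length 2
  Position 6 ('f'): window [4,6] length 3
Longest substring with no repeats: "gbe" with length 3

3


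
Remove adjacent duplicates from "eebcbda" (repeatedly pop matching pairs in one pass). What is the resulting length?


Input: eebcbda
Stack-based adjacent duplicate removal:
  Read 'e': push. Stack: e
  Read 'e': matches stack top 'e' => pop. Stack: (empty)
  Read 'b': push. Stack: b
  Read 'c': push. Stack: bc
  Read 'b': push. Stack: bcb
  Read 'd': push. Stack: bcbd
  Read 'a': push. Stack: bcbda
Final stack: "bcbda" (length 5)

5


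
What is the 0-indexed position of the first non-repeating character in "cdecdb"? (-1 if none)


Input: cdecdb
Character frequencies:
  'b': 1
  'c': 2
  'd': 2
  'e': 1
Scanning left to right for freq == 1:
  Position 0 ('c'): freq=2, skip
  Position 1 ('d'): freq=2, skip
  Position 2 ('e'): unique! => answer = 2

2


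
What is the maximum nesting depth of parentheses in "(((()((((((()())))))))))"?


Input: "(((()((((((()())))))))))"
Tracking depth:
  Position 0 '(': depth becomes 1
  Position 1 '(': depth becomes 2
  Position 2 '(': depth becomes 3
  Position 3 '(': depth becomes 4
  Position 4 ')': depth becomes 3
  Position 5 '(': depth becomes 4
  Position 6 '(': depth becomes 5
  Position 7 '(': depth becomes 6
  Position 8 '(': depth becomes 7
  Position 9 '(': depth becomes 8
  Position 10 '(': depth becomes 9
  Position 11 '(': depth becomes 10
  Position 12 ')': depth becomes 9
  Position 13 '(': depth becomes 10
  Position 14 ')': depth becomes 9
  Position 15 ')': depth becomes 8
  Position 16 ')': depth becomes 7
  Position 17 ')': depth becomes 6
  Position 18 ')': depth becomes 5
  Position 19 ')': depth becomes 4
  Position 20 ')': depth becomes 3
  Position 21 ')': depth becomes 2
  Position 22 ')': depth becomes 1
  Position 23 ')': depth becomes 0
Maximum depth reached: 10

10


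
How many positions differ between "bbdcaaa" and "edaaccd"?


Comparing "bbdcaaa" and "edaaccd" position by position:
  Position 0: 'b' vs 'e' => DIFFER
  Position 1: 'b' vs 'd' => DIFFER
  Position 2: 'd' vs 'a' => DIFFER
  Position 3: 'c' vs 'a' => DIFFER
  Position 4: 'a' vs 'c' => DIFFER
  Position 5: 'a' vs 'c' => DIFFER
  Position 6: 'a' vs 'd' => DIFFER
Positions that differ: 7

7


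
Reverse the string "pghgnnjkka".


Input: pghgnnjkka
Reading characters right to left:
  Position 9: 'a'
  Position 8: 'k'
  Position 7: 'k'
  Position 6: 'j'
  Position 5: 'n'
  Position 4: 'n'
  Position 3: 'g'
  Position 2: 'h'
  Position 1: 'g'
  Position 0: 'p'
Reversed: akkjnnghgp

akkjnnghgp


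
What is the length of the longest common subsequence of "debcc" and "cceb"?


LCS of "debcc" and "cceb"
DP table:
           c    c    e    b
      0    0    0    0    0
  d   0    0    0    0    0
  e   0    0    0    1    1
  b   0    0    0    1    2
  c   0    1    1    1    2
  c   0    1    2    2    2
LCS length = dp[5][4] = 2

2


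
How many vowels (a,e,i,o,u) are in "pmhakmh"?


Input: pmhakmh
Checking each character:
  'p' at position 0: consonant
  'm' at position 1: consonant
  'h' at position 2: consonant
  'a' at position 3: vowel (running total: 1)
  'k' at position 4: consonant
  'm' at position 5: consonant
  'h' at position 6: consonant
Total vowels: 1

1


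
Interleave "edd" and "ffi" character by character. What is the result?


Interleaving "edd" and "ffi":
  Position 0: 'e' from first, 'f' from second => "ef"
  Position 1: 'd' from first, 'f' from second => "df"
  Position 2: 'd' from first, 'i' from second => "di"
Result: efdfdi

efdfdi


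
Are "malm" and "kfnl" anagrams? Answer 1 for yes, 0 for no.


Strings: "malm", "kfnl"
Sorted first:  almm
Sorted second: fkln
Differ at position 0: 'a' vs 'f' => not anagrams

0


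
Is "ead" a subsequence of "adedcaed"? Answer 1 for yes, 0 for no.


Check if "ead" is a subsequence of "adedcaed"
Greedy scan:
  Position 0 ('a'): no match needed
  Position 1 ('d'): no match needed
  Position 2 ('e'): matches sub[0] = 'e'
  Position 3 ('d'): no match needed
  Position 4 ('c'): no match needed
  Position 5 ('a'): matches sub[1] = 'a'
  Position 6 ('e'): no match needed
  Position 7 ('d'): matches sub[2] = 'd'
All 3 characters matched => is a subsequence

1


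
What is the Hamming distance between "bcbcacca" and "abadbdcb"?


Comparing "bcbcacca" and "abadbdcb" position by position:
  Position 0: 'b' vs 'a' => differ
  Position 1: 'c' vs 'b' => differ
  Position 2: 'b' vs 'a' => differ
  Position 3: 'c' vs 'd' => differ
  Position 4: 'a' vs 'b' => differ
  Position 5: 'c' vs 'd' => differ
  Position 6: 'c' vs 'c' => same
  Position 7: 'a' vs 'b' => differ
Total differences (Hamming distance): 7

7


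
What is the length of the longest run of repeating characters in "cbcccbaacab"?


Input: "cbcccbaacab"
Scanning for longest run:
  Position 1 ('b'): new char, reset run to 1
  Position 2 ('c'): new char, reset run to 1
  Position 3 ('c'): continues run of 'c', length=2
  Position 4 ('c'): continues run of 'c', length=3
  Position 5 ('b'): new char, reset run to 1
  Position 6 ('a'): new char, reset run to 1
  Position 7 ('a'): continues run of 'a', length=2
  Position 8 ('c'): new char, reset run to 1
  Position 9 ('a'): new char, reset run to 1
  Position 10 ('b'): new char, reset run to 1
Longest run: 'c' with length 3

3


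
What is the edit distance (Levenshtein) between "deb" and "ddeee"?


Computing edit distance: "deb" -> "ddeee"
DP table:
           d    d    e    e    e
      0    1    2    3    4    5
  d   1    0    1    2    3    4
  e   2    1    1    1    2    3
  b   3    2    2    2    2    3
Edit distance = dp[3][5] = 3

3


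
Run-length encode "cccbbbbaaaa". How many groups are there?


Input: cccbbbbaaaa
Scanning for consecutive runs:
  Group 1: 'c' x 3 (positions 0-2)
  Group 2: 'b' x 4 (positions 3-6)
  Group 3: 'a' x 4 (positions 7-10)
Total groups: 3

3


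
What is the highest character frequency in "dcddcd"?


Input: dcddcd
Character counts:
  'c': 2
  'd': 4
Maximum frequency: 4

4


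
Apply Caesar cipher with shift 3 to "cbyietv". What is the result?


Caesar cipher: shift "cbyietv" by 3
  'c' (pos 2) + 3 = pos 5 = 'f'
  'b' (pos 1) + 3 = pos 4 = 'e'
  'y' (pos 24) + 3 = pos 1 = 'b'
  'i' (pos 8) + 3 = pos 11 = 'l'
  'e' (pos 4) + 3 = pos 7 = 'h'
  't' (pos 19) + 3 = pos 22 = 'w'
  'v' (pos 21) + 3 = pos 24 = 'y'
Result: feblhwy

feblhwy


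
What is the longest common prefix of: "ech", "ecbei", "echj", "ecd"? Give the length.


Words: ech, ecbei, echj, ecd
  Position 0: all 'e' => match
  Position 1: all 'c' => match
  Position 2: ('h', 'b', 'h', 'd') => mismatch, stop
LCP = "ec" (length 2)

2


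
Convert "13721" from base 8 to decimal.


Input: "13721" in base 8
Positional expansion:
  Digit '1' (value 1) x 8^4 = 4096
  Digit '3' (value 3) x 8^3 = 1536
  Digit '7' (value 7) x 8^2 = 448
  Digit '2' (value 2) x 8^1 = 16
  Digit '1' (value 1) x 8^0 = 1
Sum = 6097

6097


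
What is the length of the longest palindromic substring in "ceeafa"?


Input: "ceeafa"
Checking substrings for palindromes:
  [3:6] "afa" (len 3) => palindrome
  [1:3] "ee" (len 2) => palindrome
Longest palindromic substring: "afa" with length 3

3


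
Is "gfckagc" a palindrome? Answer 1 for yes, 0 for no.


Input: gfckagc
Reversed: cgakcfg
  Compare pos 0 ('g') with pos 6 ('c'): MISMATCH
  Compare pos 1 ('f') with pos 5 ('g'): MISMATCH
  Compare pos 2 ('c') with pos 4 ('a'): MISMATCH
Result: not a palindrome

0


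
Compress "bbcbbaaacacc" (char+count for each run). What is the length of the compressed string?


Input: bbcbbaaacacc
Runs:
  'b' x 2 => "b2"
  'c' x 1 => "c1"
  'b' x 2 => "b2"
  'a' x 3 => "a3"
  'c' x 1 => "c1"
  'a' x 1 => "a1"
  'c' x 2 => "c2"
Compressed: "b2c1b2a3c1a1c2"
Compressed length: 14

14


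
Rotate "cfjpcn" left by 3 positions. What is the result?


Input: "cfjpcn", rotate left by 3
First 3 characters: "cfj"
Remaining characters: "pcn"
Concatenate remaining + first: "pcn" + "cfj" = "pcncfj"

pcncfj


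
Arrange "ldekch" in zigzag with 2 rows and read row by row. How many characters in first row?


Zigzag "ldekch" into 2 rows:
Placing characters:
  'l' => row 0
  'd' => row 1
  'e' => row 0
  'k' => row 1
  'c' => row 0
  'h' => row 1
Rows:
  Row 0: "lec"
  Row 1: "dkh"
First row length: 3

3


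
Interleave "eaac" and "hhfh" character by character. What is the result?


Interleaving "eaac" and "hhfh":
  Position 0: 'e' from first, 'h' from second => "eh"
  Position 1: 'a' from first, 'h' from second => "ah"
  Position 2: 'a' from first, 'f' from second => "af"
  Position 3: 'c' from first, 'h' from second => "ch"
Result: ehahafch

ehahafch


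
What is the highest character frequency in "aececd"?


Input: aececd
Character counts:
  'a': 1
  'c': 2
  'd': 1
  'e': 2
Maximum frequency: 2

2


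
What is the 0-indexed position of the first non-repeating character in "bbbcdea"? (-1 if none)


Input: bbbcdea
Character frequencies:
  'a': 1
  'b': 3
  'c': 1
  'd': 1
  'e': 1
Scanning left to right for freq == 1:
  Position 0 ('b'): freq=3, skip
  Position 1 ('b'): freq=3, skip
  Position 2 ('b'): freq=3, skip
  Position 3 ('c'): unique! => answer = 3

3


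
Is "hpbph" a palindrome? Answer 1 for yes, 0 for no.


Input: hpbph
Reversed: hpbph
  Compare pos 0 ('h') with pos 4 ('h'): match
  Compare pos 1 ('p') with pos 3 ('p'): match
Result: palindrome

1


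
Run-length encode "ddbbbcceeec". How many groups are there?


Input: ddbbbcceeec
Scanning for consecutive runs:
  Group 1: 'd' x 2 (positions 0-1)
  Group 2: 'b' x 3 (positions 2-4)
  Group 3: 'c' x 2 (positions 5-6)
  Group 4: 'e' x 3 (positions 7-9)
  Group 5: 'c' x 1 (positions 10-10)
Total groups: 5

5


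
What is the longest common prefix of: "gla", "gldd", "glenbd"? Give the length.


Words: gla, gldd, glenbd
  Position 0: all 'g' => match
  Position 1: all 'l' => match
  Position 2: ('a', 'd', 'e') => mismatch, stop
LCP = "gl" (length 2)

2


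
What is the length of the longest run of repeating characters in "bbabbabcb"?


Input: "bbabbabcb"
Scanning for longest run:
  Position 1 ('b'): continues run of 'b', length=2
  Position 2 ('a'): new char, reset run to 1
  Position 3 ('b'): new char, reset run to 1
  Position 4 ('b'): continues run of 'b', length=2
  Position 5 ('a'): new char, reset run to 1
  Position 6 ('b'): new char, reset run to 1
  Position 7 ('c'): new char, reset run to 1
  Position 8 ('b'): new char, reset run to 1
Longest run: 'b' with length 2

2


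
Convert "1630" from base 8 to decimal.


Input: "1630" in base 8
Positional expansion:
  Digit '1' (value 1) x 8^3 = 512
  Digit '6' (value 6) x 8^2 = 384
  Digit '3' (value 3) x 8^1 = 24
  Digit '0' (value 0) x 8^0 = 0
Sum = 920

920


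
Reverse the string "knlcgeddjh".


Input: knlcgeddjh
Reading characters right to left:
  Position 9: 'h'
  Position 8: 'j'
  Position 7: 'd'
  Position 6: 'd'
  Position 5: 'e'
  Position 4: 'g'
  Position 3: 'c'
  Position 2: 'l'
  Position 1: 'n'
  Position 0: 'k'
Reversed: hjddegclnk

hjddegclnk


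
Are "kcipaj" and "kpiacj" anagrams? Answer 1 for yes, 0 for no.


Strings: "kcipaj", "kpiacj"
Sorted first:  acijkp
Sorted second: acijkp
Sorted forms match => anagrams

1


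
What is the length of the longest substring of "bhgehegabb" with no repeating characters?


Input: "bhgehegabb"
Sliding window (track last position of each char):
  Position 0 ('b'): window [0,0] length 1 -- new best
  Position 1 ('h'): window [0,1] length 2 -- new best
  Position 2 ('g'): window [0,2] length 3 -- new best
  Position 3 ('e'): window [0,3] length 4 -- new best
  Position 4 ('h'): repeat (last at 1), move window start to 2
  Position 4 ('h'): window [2,4] length 3
  Position 5 ('e'): repeat (last at 3), move window start to 4
  Position 5 ('e'): window [4,5] length 2
  Position 6 ('g'): window [4,6] length 3
  Position 7 ('a'): window [4,7] length 4
  Position 8 ('b'): window [4,8] length 5 -- new best
  Position 9 ('b'): repeat (last at 8), move window start to 9
  Position 9 ('b'): window [9,9] length 1
Longest substring with no repeats: "hegab" with length 5

5


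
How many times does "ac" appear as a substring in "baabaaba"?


Searching for "ac" in "baabaaba"
Scanning each position:
  Position 0: "ba" => no
  Position 1: "aa" => no
  Position 2: "ab" => no
  Position 3: "ba" => no
  Position 4: "aa" => no
  Position 5: "ab" => no
  Position 6: "ba" => no
Total occurrences: 0

0


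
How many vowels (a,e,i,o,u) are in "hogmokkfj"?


Input: hogmokkfj
Checking each character:
  'h' at position 0: consonant
  'o' at position 1: vowel (running total: 1)
  'g' at position 2: consonant
  'm' at position 3: consonant
  'o' at position 4: vowel (running total: 2)
  'k' at position 5: consonant
  'k' at position 6: consonant
  'f' at position 7: consonant
  'j' at position 8: consonant
Total vowels: 2

2


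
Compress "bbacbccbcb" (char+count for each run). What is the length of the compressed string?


Input: bbacbccbcb
Runs:
  'b' x 2 => "b2"
  'a' x 1 => "a1"
  'c' x 1 => "c1"
  'b' x 1 => "b1"
  'c' x 2 => "c2"
  'b' x 1 => "b1"
  'c' x 1 => "c1"
  'b' x 1 => "b1"
Compressed: "b2a1c1b1c2b1c1b1"
Compressed length: 16

16


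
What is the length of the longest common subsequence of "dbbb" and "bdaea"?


LCS of "dbbb" and "bdaea"
DP table:
           b    d    a    e    a
      0    0    0    0    0    0
  d   0    0    1    1    1    1
  b   0    1    1    1    1    1
  b   0    1    1    1    1    1
  b   0    1    1    1    1    1
LCS length = dp[4][5] = 1

1


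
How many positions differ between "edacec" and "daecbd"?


Comparing "edacec" and "daecbd" position by position:
  Position 0: 'e' vs 'd' => DIFFER
  Position 1: 'd' vs 'a' => DIFFER
  Position 2: 'a' vs 'e' => DIFFER
  Position 3: 'c' vs 'c' => same
  Position 4: 'e' vs 'b' => DIFFER
  Position 5: 'c' vs 'd' => DIFFER
Positions that differ: 5

5


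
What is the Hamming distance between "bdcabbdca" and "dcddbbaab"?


Comparing "bdcabbdca" and "dcddbbaab" position by position:
  Position 0: 'b' vs 'd' => differ
  Position 1: 'd' vs 'c' => differ
  Position 2: 'c' vs 'd' => differ
  Position 3: 'a' vs 'd' => differ
  Position 4: 'b' vs 'b' => same
  Position 5: 'b' vs 'b' => same
  Position 6: 'd' vs 'a' => differ
  Position 7: 'c' vs 'a' => differ
  Position 8: 'a' vs 'b' => differ
Total differences (Hamming distance): 7

7


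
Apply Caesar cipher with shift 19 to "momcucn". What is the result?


Caesar cipher: shift "momcucn" by 19
  'm' (pos 12) + 19 = pos 5 = 'f'
  'o' (pos 14) + 19 = pos 7 = 'h'
  'm' (pos 12) + 19 = pos 5 = 'f'
  'c' (pos 2) + 19 = pos 21 = 'v'
  'u' (pos 20) + 19 = pos 13 = 'n'
  'c' (pos 2) + 19 = pos 21 = 'v'
  'n' (pos 13) + 19 = pos 6 = 'g'
Result: fhfvnvg

fhfvnvg


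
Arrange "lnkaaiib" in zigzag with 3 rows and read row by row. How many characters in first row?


Zigzag "lnkaaiib" into 3 rows:
Placing characters:
  'l' => row 0
  'n' => row 1
  'k' => row 2
  'a' => row 1
  'a' => row 0
  'i' => row 1
  'i' => row 2
  'b' => row 1
Rows:
  Row 0: "la"
  Row 1: "naib"
  Row 2: "ki"
First row length: 2

2


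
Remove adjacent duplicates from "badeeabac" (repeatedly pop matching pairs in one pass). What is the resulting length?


Input: badeeabac
Stack-based adjacent duplicate removal:
  Read 'b': push. Stack: b
  Read 'a': push. Stack: ba
  Read 'd': push. Stack: bad
  Read 'e': push. Stack: bade
  Read 'e': matches stack top 'e' => pop. Stack: bad
  Read 'a': push. Stack: bada
  Read 'b': push. Stack: badab
  Read 'a': push. Stack: badaba
  Read 'c': push. Stack: badabac
Final stack: "badabac" (length 7)

7


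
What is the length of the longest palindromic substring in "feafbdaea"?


Input: "feafbdaea"
Checking substrings for palindromes:
  [6:9] "aea" (len 3) => palindrome
Longest palindromic substring: "aea" with length 3

3


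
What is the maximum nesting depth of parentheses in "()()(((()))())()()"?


Input: "()()(((()))())()()"
Tracking depth:
  Position 0 '(': depth becomes 1
  Position 1 ')': depth becomes 0
  Position 2 '(': depth becomes 1
  Position 3 ')': depth becomes 0
  Position 4 '(': depth becomes 1
  Position 5 '(': depth becomes 2
  Position 6 '(': depth becomes 3
  Position 7 '(': depth becomes 4
  Position 8 ')': depth becomes 3
  Position 9 ')': depth becomes 2
  Position 10 ')': depth becomes 1
  Position 11 '(': depth becomes 2
  Position 12 ')': depth becomes 1
  Position 13 ')': depth becomes 0
  Position 14 '(': depth becomes 1
  Position 15 ')': depth becomes 0
  Position 16 '(': depth becomes 1
  Position 17 ')': depth becomes 0
Maximum depth reached: 4

4


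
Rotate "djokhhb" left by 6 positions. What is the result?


Input: "djokhhb", rotate left by 6
First 6 characters: "djokhh"
Remaining characters: "b"
Concatenate remaining + first: "b" + "djokhh" = "bdjokhh"

bdjokhh


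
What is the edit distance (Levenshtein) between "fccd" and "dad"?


Computing edit distance: "fccd" -> "dad"
DP table:
           d    a    d
      0    1    2    3
  f   1    1    2    3
  c   2    2    2    3
  c   3    3    3    3
  d   4    3    4    3
Edit distance = dp[4][3] = 3

3


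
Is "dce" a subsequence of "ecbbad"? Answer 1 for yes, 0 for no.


Check if "dce" is a subsequence of "ecbbad"
Greedy scan:
  Position 0 ('e'): no match needed
  Position 1 ('c'): no match needed
  Position 2 ('b'): no match needed
  Position 3 ('b'): no match needed
  Position 4 ('a'): no match needed
  Position 5 ('d'): matches sub[0] = 'd'
Only matched 1/3 characters => not a subsequence

0


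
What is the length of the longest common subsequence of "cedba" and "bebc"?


LCS of "cedba" and "bebc"
DP table:
           b    e    b    c
      0    0    0    0    0
  c   0    0    0    0    1
  e   0    0    1    1    1
  d   0    0    1    1    1
  b   0    1    1    2    2
  a   0    1    1    2    2
LCS length = dp[5][4] = 2

2


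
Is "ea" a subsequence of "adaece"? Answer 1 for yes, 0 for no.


Check if "ea" is a subsequence of "adaece"
Greedy scan:
  Position 0 ('a'): no match needed
  Position 1 ('d'): no match needed
  Position 2 ('a'): no match needed
  Position 3 ('e'): matches sub[0] = 'e'
  Position 4 ('c'): no match needed
  Position 5 ('e'): no match needed
Only matched 1/2 characters => not a subsequence

0


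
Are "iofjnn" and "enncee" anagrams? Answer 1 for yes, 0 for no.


Strings: "iofjnn", "enncee"
Sorted first:  fijnno
Sorted second: ceeenn
Differ at position 0: 'f' vs 'c' => not anagrams

0


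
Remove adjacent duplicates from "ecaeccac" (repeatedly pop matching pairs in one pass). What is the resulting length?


Input: ecaeccac
Stack-based adjacent duplicate removal:
  Read 'e': push. Stack: e
  Read 'c': push. Stack: ec
  Read 'a': push. Stack: eca
  Read 'e': push. Stack: ecae
  Read 'c': push. Stack: ecaec
  Read 'c': matches stack top 'c' => pop. Stack: ecae
  Read 'a': push. Stack: ecaea
  Read 'c': push. Stack: ecaeac
Final stack: "ecaeac" (length 6)

6


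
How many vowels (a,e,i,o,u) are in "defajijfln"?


Input: defajijfln
Checking each character:
  'd' at position 0: consonant
  'e' at position 1: vowel (running total: 1)
  'f' at position 2: consonant
  'a' at position 3: vowel (running total: 2)
  'j' at position 4: consonant
  'i' at position 5: vowel (running total: 3)
  'j' at position 6: consonant
  'f' at position 7: consonant
  'l' at position 8: consonant
  'n' at position 9: consonant
Total vowels: 3

3


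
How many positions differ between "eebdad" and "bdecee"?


Comparing "eebdad" and "bdecee" position by position:
  Position 0: 'e' vs 'b' => DIFFER
  Position 1: 'e' vs 'd' => DIFFER
  Position 2: 'b' vs 'e' => DIFFER
  Position 3: 'd' vs 'c' => DIFFER
  Position 4: 'a' vs 'e' => DIFFER
  Position 5: 'd' vs 'e' => DIFFER
Positions that differ: 6

6


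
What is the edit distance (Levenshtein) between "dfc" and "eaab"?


Computing edit distance: "dfc" -> "eaab"
DP table:
           e    a    a    b
      0    1    2    3    4
  d   1    1    2    3    4
  f   2    2    2    3    4
  c   3    3    3    3    4
Edit distance = dp[3][4] = 4

4


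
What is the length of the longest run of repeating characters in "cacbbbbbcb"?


Input: "cacbbbbbcb"
Scanning for longest run:
  Position 1 ('a'): new char, reset run to 1
  Position 2 ('c'): new char, reset run to 1
  Position 3 ('b'): new char, reset run to 1
  Position 4 ('b'): continues run of 'b', length=2
  Position 5 ('b'): continues run of 'b', length=3
  Position 6 ('b'): continues run of 'b', length=4
  Position 7 ('b'): continues run of 'b', length=5
  Position 8 ('c'): new char, reset run to 1
  Position 9 ('b'): new char, reset run to 1
Longest run: 'b' with length 5

5


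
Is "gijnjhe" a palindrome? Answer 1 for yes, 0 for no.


Input: gijnjhe
Reversed: ehjnjig
  Compare pos 0 ('g') with pos 6 ('e'): MISMATCH
  Compare pos 1 ('i') with pos 5 ('h'): MISMATCH
  Compare pos 2 ('j') with pos 4 ('j'): match
Result: not a palindrome

0


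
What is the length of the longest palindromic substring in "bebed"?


Input: "bebed"
Checking substrings for palindromes:
  [0:3] "beb" (len 3) => palindrome
  [1:4] "ebe" (len 3) => palindrome
Longest palindromic substring: "beb" with length 3

3


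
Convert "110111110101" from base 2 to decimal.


Input: "110111110101" in base 2
Positional expansion:
  Digit '1' (value 1) x 2^11 = 2048
  Digit '1' (value 1) x 2^10 = 1024
  Digit '0' (value 0) x 2^9 = 0
  Digit '1' (value 1) x 2^8 = 256
  Digit '1' (value 1) x 2^7 = 128
  Digit '1' (value 1) x 2^6 = 64
  Digit '1' (value 1) x 2^5 = 32
  Digit '1' (value 1) x 2^4 = 16
  Digit '0' (value 0) x 2^3 = 0
  Digit '1' (value 1) x 2^2 = 4
  Digit '0' (value 0) x 2^1 = 0
  Digit '1' (value 1) x 2^0 = 1
Sum = 3573

3573


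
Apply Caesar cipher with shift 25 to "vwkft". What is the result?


Caesar cipher: shift "vwkft" by 25
  'v' (pos 21) + 25 = pos 20 = 'u'
  'w' (pos 22) + 25 = pos 21 = 'v'
  'k' (pos 10) + 25 = pos 9 = 'j'
  'f' (pos 5) + 25 = pos 4 = 'e'
  't' (pos 19) + 25 = pos 18 = 's'
Result: uvjes

uvjes


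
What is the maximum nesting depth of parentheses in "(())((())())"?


Input: "(())((())())"
Tracking depth:
  Position 0 '(': depth becomes 1
  Position 1 '(': depth becomes 2
  Position 2 ')': depth becomes 1
  Position 3 ')': depth becomes 0
  Position 4 '(': depth becomes 1
  Position 5 '(': depth becomes 2
  Position 6 '(': depth becomes 3
  Position 7 ')': depth becomes 2
  Position 8 ')': depth becomes 1
  Position 9 '(': depth becomes 2
  Position 10 ')': depth becomes 1
  Position 11 ')': depth becomes 0
Maximum depth reached: 3

3


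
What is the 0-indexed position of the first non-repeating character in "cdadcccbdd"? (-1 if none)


Input: cdadcccbdd
Character frequencies:
  'a': 1
  'b': 1
  'c': 4
  'd': 4
Scanning left to right for freq == 1:
  Position 0 ('c'): freq=4, skip
  Position 1 ('d'): freq=4, skip
  Position 2 ('a'): unique! => answer = 2

2


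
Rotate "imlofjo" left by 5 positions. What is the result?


Input: "imlofjo", rotate left by 5
First 5 characters: "imlof"
Remaining characters: "jo"
Concatenate remaining + first: "jo" + "imlof" = "joimlof"

joimlof


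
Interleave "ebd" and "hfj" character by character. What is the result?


Interleaving "ebd" and "hfj":
  Position 0: 'e' from first, 'h' from second => "eh"
  Position 1: 'b' from first, 'f' from second => "bf"
  Position 2: 'd' from first, 'j' from second => "dj"
Result: ehbfdj

ehbfdj


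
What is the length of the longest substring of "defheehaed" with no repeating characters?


Input: "defheehaed"
Sliding window (track last position of each char):
  Position 0 ('d'): window [0,0] length 1 -- new best
  Position 1 ('e'): window [0,1] length 2 -- new best
  Position 2 ('f'): window [0,2] length 3 -- new best
  Position 3 ('h'): window [0,3] length 4 -- new best
  Position 4 ('e'): repeat (last at 1), move window start to 2
  Position 4 ('e'): window [2,4] length 3
  Position 5 ('e'): repeat (last at 4), move window start to 5
  Position 5 ('e'): window [5,5] length 1
  Position 6 ('h'): window [5,6] length 2
  Position 7 ('a'): window [5,7] length 3
  Position 8 ('e'): repeat (last at 5), move window start to 6
  Position 8 ('e'): window [6,8] length 3
  Position 9 ('d'): window [6,9] length 4
Longest substring with no repeats: "defh" with length 4

4


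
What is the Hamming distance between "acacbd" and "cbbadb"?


Comparing "acacbd" and "cbbadb" position by position:
  Position 0: 'a' vs 'c' => differ
  Position 1: 'c' vs 'b' => differ
  Position 2: 'a' vs 'b' => differ
  Position 3: 'c' vs 'a' => differ
  Position 4: 'b' vs 'd' => differ
  Position 5: 'd' vs 'b' => differ
Total differences (Hamming distance): 6

6


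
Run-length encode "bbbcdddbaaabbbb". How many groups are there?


Input: bbbcdddbaaabbbb
Scanning for consecutive runs:
  Group 1: 'b' x 3 (positions 0-2)
  Group 2: 'c' x 1 (positions 3-3)
  Group 3: 'd' x 3 (positions 4-6)
  Group 4: 'b' x 1 (positions 7-7)
  Group 5: 'a' x 3 (positions 8-10)
  Group 6: 'b' x 4 (positions 11-14)
Total groups: 6

6


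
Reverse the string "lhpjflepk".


Input: lhpjflepk
Reading characters right to left:
  Position 8: 'k'
  Position 7: 'p'
  Position 6: 'e'
  Position 5: 'l'
  Position 4: 'f'
  Position 3: 'j'
  Position 2: 'p'
  Position 1: 'h'
  Position 0: 'l'
Reversed: kpelfjphl

kpelfjphl


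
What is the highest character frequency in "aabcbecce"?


Input: aabcbecce
Character counts:
  'a': 2
  'b': 2
  'c': 3
  'e': 2
Maximum frequency: 3

3


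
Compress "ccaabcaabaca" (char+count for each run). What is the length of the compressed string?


Input: ccaabcaabaca
Runs:
  'c' x 2 => "c2"
  'a' x 2 => "a2"
  'b' x 1 => "b1"
  'c' x 1 => "c1"
  'a' x 2 => "a2"
  'b' x 1 => "b1"
  'a' x 1 => "a1"
  'c' x 1 => "c1"
  'a' x 1 => "a1"
Compressed: "c2a2b1c1a2b1a1c1a1"
Compressed length: 18

18


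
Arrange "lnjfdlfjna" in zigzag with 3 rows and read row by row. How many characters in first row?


Zigzag "lnjfdlfjna" into 3 rows:
Placing characters:
  'l' => row 0
  'n' => row 1
  'j' => row 2
  'f' => row 1
  'd' => row 0
  'l' => row 1
  'f' => row 2
  'j' => row 1
  'n' => row 0
  'a' => row 1
Rows:
  Row 0: "ldn"
  Row 1: "nflja"
  Row 2: "jf"
First row length: 3

3


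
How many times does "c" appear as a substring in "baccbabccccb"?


Searching for "c" in "baccbabccccb"
Scanning each position:
  Position 0: "b" => no
  Position 1: "a" => no
  Position 2: "c" => MATCH
  Position 3: "c" => MATCH
  Position 4: "b" => no
  Position 5: "a" => no
  Position 6: "b" => no
  Position 7: "c" => MATCH
  Position 8: "c" => MATCH
  Position 9: "c" => MATCH
  Position 10: "c" => MATCH
  Position 11: "b" => no
Total occurrences: 6

6


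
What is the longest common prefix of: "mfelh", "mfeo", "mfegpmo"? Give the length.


Words: mfelh, mfeo, mfegpmo
  Position 0: all 'm' => match
  Position 1: all 'f' => match
  Position 2: all 'e' => match
  Position 3: ('l', 'o', 'g') => mismatch, stop
LCP = "mfe" (length 3)

3


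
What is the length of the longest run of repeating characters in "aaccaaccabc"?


Input: "aaccaaccabc"
Scanning for longest run:
  Position 1 ('a'): continues run of 'a', length=2
  Position 2 ('c'): new char, reset run to 1
  Position 3 ('c'): continues run of 'c', length=2
  Position 4 ('a'): new char, reset run to 1
  Position 5 ('a'): continues run of 'a', length=2
  Position 6 ('c'): new char, reset run to 1
  Position 7 ('c'): continues run of 'c', length=2
  Position 8 ('a'): new char, reset run to 1
  Position 9 ('b'): new char, reset run to 1
  Position 10 ('c'): new char, reset run to 1
Longest run: 'a' with length 2

2


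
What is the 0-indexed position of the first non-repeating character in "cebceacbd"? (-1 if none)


Input: cebceacbd
Character frequencies:
  'a': 1
  'b': 2
  'c': 3
  'd': 1
  'e': 2
Scanning left to right for freq == 1:
  Position 0 ('c'): freq=3, skip
  Position 1 ('e'): freq=2, skip
  Position 2 ('b'): freq=2, skip
  Position 3 ('c'): freq=3, skip
  Position 4 ('e'): freq=2, skip
  Position 5 ('a'): unique! => answer = 5

5


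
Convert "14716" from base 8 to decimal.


Input: "14716" in base 8
Positional expansion:
  Digit '1' (value 1) x 8^4 = 4096
  Digit '4' (value 4) x 8^3 = 2048
  Digit '7' (value 7) x 8^2 = 448
  Digit '1' (value 1) x 8^1 = 8
  Digit '6' (value 6) x 8^0 = 6
Sum = 6606

6606


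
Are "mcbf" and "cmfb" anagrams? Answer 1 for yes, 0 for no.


Strings: "mcbf", "cmfb"
Sorted first:  bcfm
Sorted second: bcfm
Sorted forms match => anagrams

1


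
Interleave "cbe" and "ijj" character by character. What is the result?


Interleaving "cbe" and "ijj":
  Position 0: 'c' from first, 'i' from second => "ci"
  Position 1: 'b' from first, 'j' from second => "bj"
  Position 2: 'e' from first, 'j' from second => "ej"
Result: cibjej

cibjej


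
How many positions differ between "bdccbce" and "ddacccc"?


Comparing "bdccbce" and "ddacccc" position by position:
  Position 0: 'b' vs 'd' => DIFFER
  Position 1: 'd' vs 'd' => same
  Position 2: 'c' vs 'a' => DIFFER
  Position 3: 'c' vs 'c' => same
  Position 4: 'b' vs 'c' => DIFFER
  Position 5: 'c' vs 'c' => same
  Position 6: 'e' vs 'c' => DIFFER
Positions that differ: 4

4


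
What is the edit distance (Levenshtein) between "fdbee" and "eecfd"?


Computing edit distance: "fdbee" -> "eecfd"
DP table:
           e    e    c    f    d
      0    1    2    3    4    5
  f   1    1    2    3    3    4
  d   2    2    2    3    4    3
  b   3    3    3    3    4    4
  e   4    3    3    4    4    5
  e   5    4    3    4    5    5
Edit distance = dp[5][5] = 5

5


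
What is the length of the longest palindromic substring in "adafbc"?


Input: "adafbc"
Checking substrings for palindromes:
  [0:3] "ada" (len 3) => palindrome
Longest palindromic substring: "ada" with length 3

3


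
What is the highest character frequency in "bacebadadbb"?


Input: bacebadadbb
Character counts:
  'a': 3
  'b': 4
  'c': 1
  'd': 2
  'e': 1
Maximum frequency: 4

4


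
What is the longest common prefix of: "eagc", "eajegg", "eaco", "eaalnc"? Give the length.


Words: eagc, eajegg, eaco, eaalnc
  Position 0: all 'e' => match
  Position 1: all 'a' => match
  Position 2: ('g', 'j', 'c', 'a') => mismatch, stop
LCP = "ea" (length 2)

2


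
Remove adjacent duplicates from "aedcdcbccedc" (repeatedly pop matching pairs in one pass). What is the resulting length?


Input: aedcdcbccedc
Stack-based adjacent duplicate removal:
  Read 'a': push. Stack: a
  Read 'e': push. Stack: ae
  Read 'd': push. Stack: aed
  Read 'c': push. Stack: aedc
  Read 'd': push. Stack: aedcd
  Read 'c': push. Stack: aedcdc
  Read 'b': push. Stack: aedcdcb
  Read 'c': push. Stack: aedcdcbc
  Read 'c': matches stack top 'c' => pop. Stack: aedcdcb
  Read 'e': push. Stack: aedcdcbe
  Read 'd': push. Stack: aedcdcbed
  Read 'c': push. Stack: aedcdcbedc
Final stack: "aedcdcbedc" (length 10)

10


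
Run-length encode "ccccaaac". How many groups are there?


Input: ccccaaac
Scanning for consecutive runs:
  Group 1: 'c' x 4 (positions 0-3)
  Group 2: 'a' x 3 (positions 4-6)
  Group 3: 'c' x 1 (positions 7-7)
Total groups: 3

3


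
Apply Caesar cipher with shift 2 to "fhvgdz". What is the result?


Caesar cipher: shift "fhvgdz" by 2
  'f' (pos 5) + 2 = pos 7 = 'h'
  'h' (pos 7) + 2 = pos 9 = 'j'
  'v' (pos 21) + 2 = pos 23 = 'x'
  'g' (pos 6) + 2 = pos 8 = 'i'
  'd' (pos 3) + 2 = pos 5 = 'f'
  'z' (pos 25) + 2 = pos 1 = 'b'
Result: hjxifb

hjxifb


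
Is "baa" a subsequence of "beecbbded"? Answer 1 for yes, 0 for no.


Check if "baa" is a subsequence of "beecbbded"
Greedy scan:
  Position 0 ('b'): matches sub[0] = 'b'
  Position 1 ('e'): no match needed
  Position 2 ('e'): no match needed
  Position 3 ('c'): no match needed
  Position 4 ('b'): no match needed
  Position 5 ('b'): no match needed
  Position 6 ('d'): no match needed
  Position 7 ('e'): no match needed
  Position 8 ('d'): no match needed
Only matched 1/3 characters => not a subsequence

0


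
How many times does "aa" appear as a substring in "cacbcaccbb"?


Searching for "aa" in "cacbcaccbb"
Scanning each position:
  Position 0: "ca" => no
  Position 1: "ac" => no
  Position 2: "cb" => no
  Position 3: "bc" => no
  Position 4: "ca" => no
  Position 5: "ac" => no
  Position 6: "cc" => no
  Position 7: "cb" => no
  Position 8: "bb" => no
Total occurrences: 0

0


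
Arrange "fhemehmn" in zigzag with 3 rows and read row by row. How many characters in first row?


Zigzag "fhemehmn" into 3 rows:
Placing characters:
  'f' => row 0
  'h' => row 1
  'e' => row 2
  'm' => row 1
  'e' => row 0
  'h' => row 1
  'm' => row 2
  'n' => row 1
Rows:
  Row 0: "fe"
  Row 1: "hmhn"
  Row 2: "em"
First row length: 2

2


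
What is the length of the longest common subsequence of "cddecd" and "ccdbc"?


LCS of "cddecd" and "ccdbc"
DP table:
           c    c    d    b    c
      0    0    0    0    0    0
  c   0    1    1    1    1    1
  d   0    1    1    2    2    2
  d   0    1    1    2    2    2
  e   0    1    1    2    2    2
  c   0    1    2    2    2    3
  d   0    1    2    3    3    3
LCS length = dp[6][5] = 3

3


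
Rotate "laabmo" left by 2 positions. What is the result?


Input: "laabmo", rotate left by 2
First 2 characters: "la"
Remaining characters: "abmo"
Concatenate remaining + first: "abmo" + "la" = "abmola"

abmola


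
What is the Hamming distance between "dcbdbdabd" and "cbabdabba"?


Comparing "dcbdbdabd" and "cbabdabba" position by position:
  Position 0: 'd' vs 'c' => differ
  Position 1: 'c' vs 'b' => differ
  Position 2: 'b' vs 'a' => differ
  Position 3: 'd' vs 'b' => differ
  Position 4: 'b' vs 'd' => differ
  Position 5: 'd' vs 'a' => differ
  Position 6: 'a' vs 'b' => differ
  Position 7: 'b' vs 'b' => same
  Position 8: 'd' vs 'a' => differ
Total differences (Hamming distance): 8

8


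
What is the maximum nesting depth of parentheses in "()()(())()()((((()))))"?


Input: "()()(())()()((((()))))"
Tracking depth:
  Position 0 '(': depth becomes 1
  Position 1 ')': depth becomes 0
  Position 2 '(': depth becomes 1
  Position 3 ')': depth becomes 0
  Position 4 '(': depth becomes 1
  Position 5 '(': depth becomes 2
  Position 6 ')': depth becomes 1
  Position 7 ')': depth becomes 0
  Position 8 '(': depth becomes 1
  Position 9 ')': depth becomes 0
  Position 10 '(': depth becomes 1
  Position 11 ')': depth becomes 0
  Position 12 '(': depth becomes 1
  Position 13 '(': depth becomes 2
  Position 14 '(': depth becomes 3
  Position 15 '(': depth becomes 4
  Position 16 '(': depth becomes 5
  Position 17 ')': depth becomes 4
  Position 18 ')': depth becomes 3
  Position 19 ')': depth becomes 2
  Position 20 ')': depth becomes 1
  Position 21 ')': depth becomes 0
Maximum depth reached: 5

5


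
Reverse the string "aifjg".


Input: aifjg
Reading characters right to left:
  Position 4: 'g'
  Position 3: 'j'
  Position 2: 'f'
  Position 1: 'i'
  Position 0: 'a'
Reversed: gjfia

gjfia


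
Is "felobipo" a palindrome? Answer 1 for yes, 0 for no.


Input: felobipo
Reversed: opibolef
  Compare pos 0 ('f') with pos 7 ('o'): MISMATCH
  Compare pos 1 ('e') with pos 6 ('p'): MISMATCH
  Compare pos 2 ('l') with pos 5 ('i'): MISMATCH
  Compare pos 3 ('o') with pos 4 ('b'): MISMATCH
Result: not a palindrome

0


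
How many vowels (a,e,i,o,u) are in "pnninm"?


Input: pnninm
Checking each character:
  'p' at position 0: consonant
  'n' at position 1: consonant
  'n' at position 2: consonant
  'i' at position 3: vowel (running total: 1)
  'n' at position 4: consonant
  'm' at position 5: consonant
Total vowels: 1

1


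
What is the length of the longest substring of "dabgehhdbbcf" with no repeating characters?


Input: "dabgehhdbbcf"
Sliding window (track last position of each char):
  Position 0 ('d'): window [0,0] length 1 -- new best
  Position 1 ('a'): window [0,1] length 2 -- new best
  Position 2 ('b'): window [0,2] length 3 -- new best
  Position 3 ('g'): window [0,3] length 4 -- new best
  Position 4 ('e'): window [0,4] length 5 -- new best
  Position 5 ('h'): window [0,5] length 6 -- new best
  Position 6 ('h'): repeat (last at 5), move window start to 6
  Position 6 ('h'): window [6,6] length 1
  Position 7 ('d'): window [6,7] length 2
  Position 8 ('b'): window [6,8] length 3
  Position 9 ('b'): repeat (last at 8), move window start to 9
  Position 9 ('b'): window [9,9] length 1
  Position 10 ('c'): window [9,10] length 2
  Position 11 ('f'): window [9,11] length 3
Longest substring with no repeats: "dabgeh" with length 6

6


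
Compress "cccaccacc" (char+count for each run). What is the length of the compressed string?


Input: cccaccacc
Runs:
  'c' x 3 => "c3"
  'a' x 1 => "a1"
  'c' x 2 => "c2"
  'a' x 1 => "a1"
  'c' x 2 => "c2"
Compressed: "c3a1c2a1c2"
Compressed length: 10

10


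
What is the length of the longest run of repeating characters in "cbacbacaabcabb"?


Input: "cbacbacaabcabb"
Scanning for longest run:
  Position 1 ('b'): new char, reset run to 1
  Position 2 ('a'): new char, reset run to 1
  Position 3 ('c'): new char, reset run to 1
  Position 4 ('b'): new char, reset run to 1
  Position 5 ('a'): new char, reset run to 1
  Position 6 ('c'): new char, reset run to 1
  Position 7 ('a'): new char, reset run to 1
  Position 8 ('a'): continues run of 'a', length=2
  Position 9 ('b'): new char, reset run to 1
  Position 10 ('c'): new char, reset run to 1
  Position 11 ('a'): new char, reset run to 1
  Position 12 ('b'): new char, reset run to 1
  Position 13 ('b'): continues run of 'b', length=2
Longest run: 'a' with length 2

2


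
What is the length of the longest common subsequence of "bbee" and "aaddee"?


LCS of "bbee" and "aaddee"
DP table:
           a    a    d    d    e    e
      0    0    0    0    0    0    0
  b   0    0    0    0    0    0    0
  b   0    0    0    0    0    0    0
  e   0    0    0    0    0    1    1
  e   0    0    0    0    0    1    2
LCS length = dp[4][6] = 2

2


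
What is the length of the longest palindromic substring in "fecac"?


Input: "fecac"
Checking substrings for palindromes:
  [2:5] "cac" (len 3) => palindrome
Longest palindromic substring: "cac" with length 3

3


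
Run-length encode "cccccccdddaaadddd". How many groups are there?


Input: cccccccdddaaadddd
Scanning for consecutive runs:
  Group 1: 'c' x 7 (positions 0-6)
  Group 2: 'd' x 3 (positions 7-9)
  Group 3: 'a' x 3 (positions 10-12)
  Group 4: 'd' x 4 (positions 13-16)
Total groups: 4

4


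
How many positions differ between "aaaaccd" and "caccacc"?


Comparing "aaaaccd" and "caccacc" position by position:
  Position 0: 'a' vs 'c' => DIFFER
  Position 1: 'a' vs 'a' => same
  Position 2: 'a' vs 'c' => DIFFER
  Position 3: 'a' vs 'c' => DIFFER
  Position 4: 'c' vs 'a' => DIFFER
  Position 5: 'c' vs 'c' => same
  Position 6: 'd' vs 'c' => DIFFER
Positions that differ: 5

5
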